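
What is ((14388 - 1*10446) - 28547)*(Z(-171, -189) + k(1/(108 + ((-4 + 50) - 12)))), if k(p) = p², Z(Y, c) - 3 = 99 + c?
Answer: 43163739535/20164 ≈ 2.1406e+6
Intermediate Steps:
Z(Y, c) = 102 + c (Z(Y, c) = 3 + (99 + c) = 102 + c)
((14388 - 1*10446) - 28547)*(Z(-171, -189) + k(1/(108 + ((-4 + 50) - 12)))) = ((14388 - 1*10446) - 28547)*((102 - 189) + (1/(108 + ((-4 + 50) - 12)))²) = ((14388 - 10446) - 28547)*(-87 + (1/(108 + (46 - 12)))²) = (3942 - 28547)*(-87 + (1/(108 + 34))²) = -24605*(-87 + (1/142)²) = -24605*(-87 + 1/20164) = -24605*(-1754267/20164) = 43163739535/20164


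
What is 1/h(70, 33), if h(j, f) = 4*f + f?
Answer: 1/165 ≈ 0.0060606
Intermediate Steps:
h(j, f) = 5*f
1/h(70, 33) = 1/(5*33) = 1/165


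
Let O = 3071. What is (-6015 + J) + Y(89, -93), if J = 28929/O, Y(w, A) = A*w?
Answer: -43861803/3071 ≈ -14283.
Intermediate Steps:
J = 28929/3071 ≈ 9.4201
(-6015 + J) + Y(89, -93) = (-6015 + 28929/3071) - 93*89 = -18443136/3071 - 8277 = -43861803/3071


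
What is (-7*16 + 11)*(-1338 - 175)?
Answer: 152813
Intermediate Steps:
(-7*16 + 11)*(-1338 - 175) = (-112 + 11)*(-1513) = -101*(-1513) = 152813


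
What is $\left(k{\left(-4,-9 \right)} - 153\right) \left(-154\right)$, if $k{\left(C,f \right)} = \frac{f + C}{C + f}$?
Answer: $23408$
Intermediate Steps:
$k{\left(C,f \right)} = 1$ ($k{\left(C,f \right)} = \frac{C + f}{C + f} = 1$)
$\left(k{\left(-4,-9 \right)} - 153\right) \left(-154\right) = \left(1 - 153\right) \left(-154\right) = \left(-152\right) \left(-154\right) = 23408$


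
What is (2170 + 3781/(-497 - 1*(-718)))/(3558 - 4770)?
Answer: -161117/89284 ≈ -1.8045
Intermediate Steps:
(2170 + 3781/(-497 - 1*(-718)))/(3558 - 4770) = (2170 + 3781/(-497 + 718))/(-1212) = (2170 + 3781/221)*(-1/1212) = (483351/221)*(-1/1212) = -161117/89284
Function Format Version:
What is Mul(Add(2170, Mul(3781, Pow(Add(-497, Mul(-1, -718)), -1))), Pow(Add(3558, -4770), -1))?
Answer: Rational(-161117, 89284) ≈ -1.8045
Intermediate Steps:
Mul(Add(2170, Mul(3781, Pow(Add(-497, Mul(-1, -718)), -1))), Pow(Add(3558, -4770), -1)) = Mul(Add(2170, Mul(3781, Pow(Add(-497, 718), -1))), Pow(-1212, -1)) = Mul(Add(2170, Mul(3781, Pow(221, -1))), Rational(-1, 1212)) = Mul(Add(2170, Mul(3781, Rational(1, 221))), Rational(-1, 1212)) = Mul(Add(2170, Rational(3781, 221)), Rational(-1, 1212)) = Mul(Rational(483351, 221), Rational(-1, 1212)) = Rational(-161117, 89284)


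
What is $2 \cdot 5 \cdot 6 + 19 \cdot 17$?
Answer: $383$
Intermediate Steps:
$2 \cdot 5 \cdot 6 + 19 \cdot 17 = 2 \cdot 30 + 323 = 60 + 323 = 383$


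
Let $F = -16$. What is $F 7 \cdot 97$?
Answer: $-10864$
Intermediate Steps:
$F 7 \cdot 97 = \left(-16\right) 7 \cdot 97 = \left(-112\right) 97 = -10864$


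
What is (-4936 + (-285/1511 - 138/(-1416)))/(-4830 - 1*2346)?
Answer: 586730121/852977632 ≈ 0.68786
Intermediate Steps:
(-4936 + (-285/1511 - 138/(-1416)))/(-4830 - 1*2346) = (-4936 + (-285*1/1511 - 138*(-1/1416)))/(-4830 - 2346) = (-4936 + (-285/1511 + 23/236))/(-7176) = (-4936 - 32507/356596)*(-1/7176) = -1760190363/356596*(-1/7176) = 586730121/852977632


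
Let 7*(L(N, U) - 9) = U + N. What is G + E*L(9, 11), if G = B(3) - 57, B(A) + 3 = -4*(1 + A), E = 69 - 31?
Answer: 2622/7 ≈ 374.57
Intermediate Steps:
L(N, U) = 9 + N/7 + U/7 (L(N, U) = 9 + (U + N)/7 = 9 + (N + U)/7 = 9 + (N/7 + U/7) = 9 + N/7 + U/7)
E = 38
B(A) = -7 - 4*A (B(A) = -3 - 4*(1 + A) = -3 + (-4 - 4*A) = -7 - 4*A)
G = -76 (G = (-7 - 4*3) - 57 = (-7 - 12) - 57 = -19 - 57 = -76)
G + E*L(9, 11) = -76 + 38*(9 + (⅐)*9 + (⅐)*11) = -76 + 38*(9 + 9/7 + 11/7) = -76 + 38*(83/7) = -76 + 3154/7 = 2622/7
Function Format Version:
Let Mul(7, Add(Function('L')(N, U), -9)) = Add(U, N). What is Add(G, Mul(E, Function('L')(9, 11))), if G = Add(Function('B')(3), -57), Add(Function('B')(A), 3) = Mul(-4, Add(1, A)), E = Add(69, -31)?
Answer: Rational(2622, 7) ≈ 374.57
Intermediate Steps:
Function('L')(N, U) = Add(9, Mul(Rational(1, 7), N), Mul(Rational(1, 7), U)) (Function('L')(N, U) = Add(9, Mul(Rational(1, 7), Add(U, N))) = Add(9, Mul(Rational(1, 7), Add(N, U))) = Add(9, Add(Mul(Rational(1, 7), N), Mul(Rational(1, 7), U))) = Add(9, Mul(Rational(1, 7), N), Mul(Rational(1, 7), U)))
E = 38
Function('B')(A) = Add(-7, Mul(-4, A)) (Function('B')(A) = Add(-3, Mul(-4, Add(1, A))) = Add(-3, Add(-4, Mul(-4, A))) = Add(-7, Mul(-4, A)))
G = -76 (G = Add(Add(-7, Mul(-4, 3)), -57) = Add(Add(-7, -12), -57) = Add(-19, -57) = -76)
Add(G, Mul(E, Function('L')(9, 11))) = Add(-76, Mul(38, Add(9, Mul(Rational(1, 7), 9), Mul(Rational(1, 7), 11)))) = Add(-76, Mul(38, Add(9, Rational(9, 7), Rational(11, 7)))) = Add(-76, Mul(38, Rational(83, 7))) = Add(-76, Rational(3154, 7)) = Rational(2622, 7)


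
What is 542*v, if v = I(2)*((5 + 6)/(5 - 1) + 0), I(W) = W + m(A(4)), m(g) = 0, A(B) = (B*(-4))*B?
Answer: 2981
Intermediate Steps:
A(B) = -4*B² (A(B) = (-4*B)*B = -4*B²)
I(W) = W (I(W) = W + 0 = W)
v = 11/2 (v = 2*((5 + 6)/(5 - 1) + 0) = 2*(11/4 + 0) = 2*(11/4) = 11/2 ≈ 5.5000)
542*v = 542*(11/2) = 2981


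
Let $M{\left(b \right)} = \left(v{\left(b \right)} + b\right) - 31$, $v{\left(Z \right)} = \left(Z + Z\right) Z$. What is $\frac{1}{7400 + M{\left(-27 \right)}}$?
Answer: $\frac{1}{8800} \approx 0.00011364$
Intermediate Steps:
$v{\left(Z \right)} = 2 Z^{2}$ ($v{\left(Z \right)} = 2 Z Z = 2 Z^{2}$)
$M{\left(b \right)} = -31 + b + 2 b^{2}$ ($M{\left(b \right)} = \left(2 b^{2} + b\right) - 31 = \left(b + 2 b^{2}\right) - 31 = -31 + b + 2 b^{2}$)
$\frac{1}{7400 + M{\left(-27 \right)}} = \frac{1}{7400 - \left(58 - 1458\right)} = \frac{1}{7400 - -1400} = \frac{1}{7400 + 1400} = \frac{1}{8800}$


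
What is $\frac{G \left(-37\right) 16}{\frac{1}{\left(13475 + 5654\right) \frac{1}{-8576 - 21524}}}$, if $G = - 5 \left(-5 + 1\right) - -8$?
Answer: $\frac{11324368}{1075} \approx 10534.0$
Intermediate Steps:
$G = 28$ ($G = \left(-5\right) \left(-4\right) + 8 = 20 + 8 = 28$)
$\frac{G \left(-37\right) 16}{\frac{1}{\left(13475 + 5654\right) \frac{1}{-8576 - 21524}}} = \frac{28 \left(-37\right) 16}{\frac{1}{\left(13475 + 5654\right) \frac{1}{-8576 - 21524}}} = \frac{\left(-1036\right) 16}{\frac{1}{19129 \frac{1}{-30100}}} = - \frac{16576}{\frac{1}{19129 \left(- \frac{1}{30100}\right)}} = - \frac{16576}{\frac{1}{- \frac{19129}{30100}}} = - \frac{16576}{- \frac{30100}{19129}} = \left(-16576\right) \left(- \frac{19129}{30100}\right) = \frac{11324368}{1075}$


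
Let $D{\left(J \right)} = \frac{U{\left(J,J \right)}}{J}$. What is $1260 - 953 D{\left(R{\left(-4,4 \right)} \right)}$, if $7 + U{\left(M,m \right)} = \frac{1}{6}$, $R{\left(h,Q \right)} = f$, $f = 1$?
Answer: $\frac{46633}{6} \approx 7772.2$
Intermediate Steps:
$R{\left(h,Q \right)} = 1$
$U{\left(M,m \right)} = - \frac{41}{6}$ ($U{\left(M,m \right)} = -7 + \frac{1}{6} = - \frac{41}{6}$)
$D{\left(J \right)} = - \frac{41}{6 J}$
$1260 - 953 D{\left(R{\left(-4,4 \right)} \right)} = 1260 - 953 \left(- \frac{41}{6 \cdot 1}\right) = 1260 - 953 \left(\left(- \frac{41}{6}\right) 1\right) = 1260 - - \frac{39073}{6} = 1260 + \frac{39073}{6} = \frac{46633}{6}$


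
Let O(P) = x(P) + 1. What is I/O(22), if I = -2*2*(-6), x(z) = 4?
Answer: 24/5 ≈ 4.8000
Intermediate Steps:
O(P) = 5 (O(P) = 4 + 1 = 5)
I = 24 (I = -4*(-6) = 24)
I/O(22) = 24/5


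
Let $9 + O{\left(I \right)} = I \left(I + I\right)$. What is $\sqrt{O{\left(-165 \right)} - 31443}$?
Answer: $\sqrt{22998} \approx 151.65$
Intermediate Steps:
$O{\left(I \right)} = -9 + 2 I^{2}$ ($O{\left(I \right)} = -9 + I \left(I + I\right) = -9 + I 2 I = -9 + 2 I^{2}$)
$\sqrt{O{\left(-165 \right)} - 31443} = \sqrt{\left(-9 + 2 \left(-165\right)^{2}\right) - 31443} = \sqrt{\left(-9 + 2 \cdot 27225\right) - 31443} = \sqrt{\left(-9 + 54450\right) - 31443} = \sqrt{54441 - 31443} = \sqrt{22998}$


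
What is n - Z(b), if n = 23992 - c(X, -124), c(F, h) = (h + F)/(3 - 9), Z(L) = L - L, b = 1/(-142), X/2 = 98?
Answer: 24004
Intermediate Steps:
X = 196 (X = 2*98 = 196)
b = -1/142 ≈ -0.0070423
Z(L) = 0
c(F, h) = -F/6 - h/6 (c(F, h) = (F + h)/(-6) = (F + h)*(-⅙) = -F/6 - h/6)
n = 24004 (n = 23992 - (-⅙*196 - ⅙*(-124)) = 23992 - (-98/3 + 62/3) = 23992 - 1*(-12) = 23992 + 12 = 24004)
n - Z(b) = 24004 - 1*0 = 24004 + 0 = 24004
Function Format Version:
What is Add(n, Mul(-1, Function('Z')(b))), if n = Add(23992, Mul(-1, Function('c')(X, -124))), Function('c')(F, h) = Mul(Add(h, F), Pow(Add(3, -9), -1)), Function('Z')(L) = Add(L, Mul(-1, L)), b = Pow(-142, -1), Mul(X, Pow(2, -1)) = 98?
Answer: 24004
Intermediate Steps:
X = 196 (X = Mul(2, 98) = 196)
b = Rational(-1, 142) ≈ -0.0070423
Function('Z')(L) = 0
Function('c')(F, h) = Add(Mul(Rational(-1, 6), F), Mul(Rational(-1, 6), h)) (Function('c')(F, h) = Mul(Add(F, h), Pow(-6, -1)) = Mul(Add(F, h), Rational(-1, 6)) = Add(Mul(Rational(-1, 6), F), Mul(Rational(-1, 6), h)))
n = 24004 (n = Add(23992, Mul(-1, Add(Mul(Rational(-1, 6), 196), Mul(Rational(-1, 6), -124)))) = Add(23992, Mul(-1, Add(Rational(-98, 3), Rational(62, 3)))) = Add(23992, Mul(-1, -12)) = Add(23992, 12) = 24004)
Add(n, Mul(-1, Function('Z')(b))) = Add(24004, Mul(-1, 0)) = Add(24004, 0) = 24004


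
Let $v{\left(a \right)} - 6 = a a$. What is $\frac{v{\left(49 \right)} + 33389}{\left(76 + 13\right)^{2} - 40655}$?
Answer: $- \frac{17898}{16367} \approx -1.0935$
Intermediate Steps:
$v{\left(a \right)} = 6 + a^{2}$ ($v{\left(a \right)} = 6 + a a = 6 + a^{2}$)
$\frac{v{\left(49 \right)} + 33389}{\left(76 + 13\right)^{2} - 40655} = \frac{\left(6 + 49^{2}\right) + 33389}{\left(76 + 13\right)^{2} - 40655} = \frac{\left(6 + 2401\right) + 33389}{89^{2} - 40655} = \frac{2407 + 33389}{7921 - 40655} = \frac{35796}{-32734} = 35796 \left(- \frac{1}{32734}\right) = - \frac{17898}{16367}$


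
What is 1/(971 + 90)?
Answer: 1/1061 ≈ 0.00094251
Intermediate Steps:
1/(971 + 90) = 1/1061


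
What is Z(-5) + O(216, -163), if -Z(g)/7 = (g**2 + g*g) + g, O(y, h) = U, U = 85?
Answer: -230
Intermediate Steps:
O(y, h) = 85
Z(g) = -14*g**2 - 7*g (Z(g) = -7*((g**2 + g*g) + g) = -7*((g**2 + g**2) + g) = -7*(2*g**2 + g) = -7*(g + 2*g**2) = -14*g**2 - 7*g)
Z(-5) + O(216, -163) = -7*(-5)*(1 + 2*(-5)) + 85 = -7*(-5)*(1 - 10) + 85 = -7*(-5)*(-9) + 85 = -315 + 85 = -230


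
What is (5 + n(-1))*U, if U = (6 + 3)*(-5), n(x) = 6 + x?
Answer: -450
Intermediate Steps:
U = -45 (U = 9*(-5) = -45)
(5 + n(-1))*U = (5 + (6 - 1))*(-45) = (5 + 5)*(-45) = 10*(-45) = -450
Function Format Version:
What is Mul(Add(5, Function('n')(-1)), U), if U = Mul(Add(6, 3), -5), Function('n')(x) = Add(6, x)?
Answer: -450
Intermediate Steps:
U = -45 (U = Mul(9, -5) = -45)
Mul(Add(5, Function('n')(-1)), U) = Mul(Add(5, Add(6, -1)), -45) = Mul(Add(5, 5), -45) = Mul(10, -45) = -450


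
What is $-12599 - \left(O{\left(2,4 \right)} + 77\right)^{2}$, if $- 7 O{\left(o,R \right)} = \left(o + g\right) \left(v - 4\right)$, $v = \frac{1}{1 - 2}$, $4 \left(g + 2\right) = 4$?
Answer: $- \frac{913287}{49} \approx -18639.0$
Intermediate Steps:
$g = -1$ ($g = -2 + \frac{1}{4} \cdot 4 = -2 + 1 = -1$)
$v = -1$ ($v = \frac{1}{-1} = -1$)
$O{\left(o,R \right)} = - \frac{5}{7} + \frac{5 o}{7}$ ($O{\left(o,R \right)} = - \frac{\left(o - 1\right) \left(-1 - 4\right)}{7} = - \frac{\left(-1 + o\right) \left(-5\right)}{7} = - \frac{5 - 5 o}{7} = - \frac{5}{7} + \frac{5 o}{7}$)
$-12599 - \left(O{\left(2,4 \right)} + 77\right)^{2} = -12599 - \left(\left(- \frac{5}{7} + \frac{5}{7} \cdot 2\right) + 77\right)^{2} = -12599 - \left(\left(- \frac{5}{7} + \frac{10}{7}\right) + 77\right)^{2} = -12599 - \left(\frac{5}{7} + 77\right)^{2} = -12599 - \left(\frac{544}{7}\right)^{2} = -12599 - \frac{295936}{49} = - \frac{913287}{49}$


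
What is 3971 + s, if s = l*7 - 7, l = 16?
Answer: 4076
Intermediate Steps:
s = 105 (s = 16*7 - 7 = 112 - 7 = 105)
3971 + s = 3971 + 105 = 4076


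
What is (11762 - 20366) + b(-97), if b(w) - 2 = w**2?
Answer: 807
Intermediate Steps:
b(w) = 2 + w**2
(11762 - 20366) + b(-97) = (11762 - 20366) + (2 + (-97)**2) = -8604 + (2 + 9409) = -8604 + 9411 = 807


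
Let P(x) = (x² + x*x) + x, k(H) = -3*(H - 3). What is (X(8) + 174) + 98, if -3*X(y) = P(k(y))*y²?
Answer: -9008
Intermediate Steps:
k(H) = 9 - 3*H (k(H) = -3*(-3 + H) = 9 - 3*H)
P(x) = x + 2*x² (P(x) = (x² + x²) + x = 2*x² + x = x + 2*x²)
X(y) = -y²*(9 - 3*y)*(19 - 6*y)/3 (X(y) = -(9 - 3*y)*(1 + 2*(9 - 3*y))*y²/3 = -(9 - 3*y)*(1 + (18 - 6*y))*y²/3 = -(9 - 3*y)*(19 - 6*y)*y²/3 = -y²*(9 - 3*y)*(19 - 6*y)/3)
(X(8) + 174) + 98 = (-1*8²*(-19 + 6*8)*(-3 + 8) + 174) + 98 = (-1*64*(-19 + 48)*5 + 174) + 98 = (-1*64*29*5 + 174) + 98 = (-9280 + 174) + 98 = -9106 + 98 = -9008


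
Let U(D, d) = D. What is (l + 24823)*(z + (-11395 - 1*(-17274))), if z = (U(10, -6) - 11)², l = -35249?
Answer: -61304880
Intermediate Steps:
z = 1 (z = (10 - 11)² = (-1)² = 1)
(l + 24823)*(z + (-11395 - 1*(-17274))) = (-35249 + 24823)*(1 + (-11395 - 1*(-17274))) = -10426*(1 + (-11395 + 17274)) = -10426*(1 + 5879) = -10426*5880 = -61304880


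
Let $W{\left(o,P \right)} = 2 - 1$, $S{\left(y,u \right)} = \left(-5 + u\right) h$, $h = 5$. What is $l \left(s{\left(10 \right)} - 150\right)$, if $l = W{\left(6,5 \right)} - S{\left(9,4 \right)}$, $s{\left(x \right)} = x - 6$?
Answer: $-876$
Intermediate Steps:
$s{\left(x \right)} = -6 + x$
$S{\left(y,u \right)} = -25 + 5 u$ ($S{\left(y,u \right)} = \left(-5 + u\right) 5 = -25 + 5 u$)
$W{\left(o,P \right)} = 1$
$l = 6$ ($l = 1 - \left(-25 + 5 \cdot 4\right) = 1 - \left(-25 + 20\right) = 1 - -5 = 1 + 5 = 6$)
$l \left(s{\left(10 \right)} - 150\right) = 6 \left(\left(-6 + 10\right) - 150\right) = 6 \left(4 - 150\right) = 6 \left(-146\right) = -876$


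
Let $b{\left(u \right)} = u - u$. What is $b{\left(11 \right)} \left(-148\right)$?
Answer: $0$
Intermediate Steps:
$b{\left(u \right)} = 0$
$b{\left(11 \right)} \left(-148\right) = 0 \left(-148\right) = 0$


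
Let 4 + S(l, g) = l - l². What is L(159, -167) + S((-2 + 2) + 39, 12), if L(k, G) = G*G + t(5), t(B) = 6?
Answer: 26409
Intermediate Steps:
L(k, G) = 6 + G² (L(k, G) = G*G + 6 = G² + 6 = 6 + G²)
S(l, g) = -4 + l - l² (S(l, g) = -4 + (l - l²) = -4 + l - l²)
L(159, -167) + S((-2 + 2) + 39, 12) = (6 + (-167)²) + (-4 + ((-2 + 2) + 39) - ((-2 + 2) + 39)²) = (6 + 27889) + (-4 + (0 + 39) - (0 + 39)²) = 27895 + (-4 + 39 - 1*39²) = 27895 + (-4 + 39 - 1*1521) = 27895 + (-4 + 39 - 1521) = 27895 - 1486 = 26409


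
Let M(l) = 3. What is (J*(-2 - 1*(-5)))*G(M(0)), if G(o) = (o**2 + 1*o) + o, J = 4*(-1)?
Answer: -180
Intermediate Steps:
J = -4
G(o) = o**2 + 2*o (G(o) = (o**2 + o) + o = (o + o**2) + o = o**2 + 2*o)
(J*(-2 - 1*(-5)))*G(M(0)) = (-4*(-2 - 1*(-5)))*(3*(2 + 3)) = (-4*(-2 + 5))*(3*5) = -4*3*15 = -12*15 = -180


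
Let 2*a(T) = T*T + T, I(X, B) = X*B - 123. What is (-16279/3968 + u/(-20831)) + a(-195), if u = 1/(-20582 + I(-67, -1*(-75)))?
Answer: 648697192255529/34302824320 ≈ 18911.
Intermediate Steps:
I(X, B) = -123 + B*X (I(X, B) = B*X - 123 = -123 + B*X)
u = -1/25730 (u = 1/(-20582 + (-123 - 1*(-75)*(-67))) = 1/(-20582 + (-123 + 75*(-67))) = 1/(-20582 + (-123 - 5025)) = 1/(-20582 - 5148) = 1/(-25730) = -1/25730 ≈ -3.8865e-5)
a(T) = T/2 + T²/2 (a(T) = (T*T + T)/2 = (T² + T)/2 = (T + T²)/2 = T/2 + T²/2)
(-16279/3968 + u/(-20831)) + a(-195) = (-16279/3968 - 1/25730/(-20831)) + (½)*(-195)*(1 - 195) = (-16279*1/3968 - 1/25730*(-1/20831)) + (½)*(-195)*(-194) = (-16279/3968 + 1/535981630) + 18915 = -140729757271/34302824320 + 18915 = 648697192255529/34302824320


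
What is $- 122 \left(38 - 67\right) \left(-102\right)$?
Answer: $-360876$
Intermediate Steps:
$- 122 \left(38 - 67\right) \left(-102\right) = \left(-122\right) \left(-29\right) \left(-102\right) = 3538 \left(-102\right) = -360876$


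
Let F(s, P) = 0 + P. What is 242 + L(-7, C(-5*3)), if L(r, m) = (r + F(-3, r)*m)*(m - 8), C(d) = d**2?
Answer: -343052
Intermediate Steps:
F(s, P) = P
L(r, m) = (-8 + m)*(r + m*r) (L(r, m) = (r + r*m)*(m - 8) = (r + m*r)*(-8 + m) = (-8 + m)*(r + m*r))
242 + L(-7, C(-5*3)) = 242 - 7*(-8 + ((-5*3)**2)**2 - 7*(-5*3)**2) = 242 - 7*(-8 + ((-15)**2)**2 - 7*(-15)**2) = 242 - 7*(-8 + 225**2 - 7*225) = 242 - 7*(-8 + 50625 - 1575) = 242 - 7*49042 = 242 - 343294 = -343052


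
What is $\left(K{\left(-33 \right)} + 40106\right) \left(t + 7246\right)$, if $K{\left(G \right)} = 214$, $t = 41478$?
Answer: $1964551680$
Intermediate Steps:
$\left(K{\left(-33 \right)} + 40106\right) \left(t + 7246\right) = \left(214 + 40106\right) \left(41478 + 7246\right) = 40320 \cdot 48724 = 1964551680$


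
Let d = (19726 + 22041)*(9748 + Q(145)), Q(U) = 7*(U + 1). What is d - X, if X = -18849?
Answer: 449849439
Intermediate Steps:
Q(U) = 7 + 7*U (Q(U) = 7*(1 + U) = 7 + 7*U)
d = 449830590 (d = (19726 + 22041)*(9748 + (7 + 7*145)) = 41767*(9748 + (7 + 1015)) = 41767*(9748 + 1022) = 41767*10770 = 449830590)
d - X = 449830590 - 1*(-18849) = 449830590 + 18849 = 449849439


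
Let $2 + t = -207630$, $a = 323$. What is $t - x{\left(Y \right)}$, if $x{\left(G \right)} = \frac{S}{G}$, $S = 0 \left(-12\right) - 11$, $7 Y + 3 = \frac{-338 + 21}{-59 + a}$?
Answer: $- \frac{230284216}{1109} \approx -2.0765 \cdot 10^{5}$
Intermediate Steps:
$t = -207632$ ($t = -2 - 207630 = -207632$)
$Y = - \frac{1109}{1848}$ ($Y = - \frac{3}{7} + \frac{\left(-338 + 21\right) \frac{1}{-59 + 323}}{7} = - \frac{3}{7} + \frac{\left(-317\right) \frac{1}{264}}{7} = - \frac{3}{7} + \frac{1}{7} \left(- \frac{317}{264}\right) = - \frac{3}{7} - \frac{317}{1848} = - \frac{1109}{1848} \approx -0.60011$)
$S = -11$ ($S = 0 - 11 = -11$)
$x{\left(G \right)} = - \frac{11}{G}$
$t - x{\left(Y \right)} = -207632 - - \frac{11}{- \frac{1109}{1848}} = -207632 - \left(-11\right) \left(- \frac{1848}{1109}\right) = -207632 - \frac{20328}{1109} = - \frac{230284216}{1109}$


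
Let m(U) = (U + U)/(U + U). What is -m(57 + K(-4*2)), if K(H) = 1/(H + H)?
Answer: -1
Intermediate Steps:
K(H) = 1/(2*H)
m(U) = 1 (m(U) = (2*U)/((2*U)) = (2*U)*(1/(2*U)) = 1)
-m(57 + K(-4*2)) = -1*1 = -1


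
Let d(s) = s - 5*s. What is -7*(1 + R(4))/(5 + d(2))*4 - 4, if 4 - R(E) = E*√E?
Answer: -32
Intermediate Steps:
R(E) = 4 - E^(3/2) (R(E) = 4 - E*√E = 4 - E^(3/2))
d(s) = -4*s
-7*(1 + R(4))/(5 + d(2))*4 - 4 = -7*(1 + (4 - 4^(3/2)))/(5 - 4*2)*4 - 4 = -7*(1 + (4 - 1*8))/(5 - 8)*4 - 4 = -7*(1 + (4 - 8))/(-3)*4 - 4 = -7*(1 - 4)*(-1)/3*4 - 4 = -(-21)*(-1)/3*4 - 4 = -7*1*4 - 4 = -7*4 - 4 = -28 - 4 = -32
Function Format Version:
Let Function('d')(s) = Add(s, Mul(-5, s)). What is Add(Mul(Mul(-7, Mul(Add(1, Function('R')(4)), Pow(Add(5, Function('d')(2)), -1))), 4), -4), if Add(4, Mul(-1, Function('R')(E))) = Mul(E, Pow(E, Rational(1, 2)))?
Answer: -32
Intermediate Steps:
Function('R')(E) = Add(4, Mul(-1, Pow(E, Rational(3, 2)))) (Function('R')(E) = Add(4, Mul(-1, Mul(E, Pow(E, Rational(1, 2))))) = Add(4, Mul(-1, Pow(E, Rational(3, 2)))))
Function('d')(s) = Mul(-4, s)
Add(Mul(Mul(-7, Mul(Add(1, Function('R')(4)), Pow(Add(5, Function('d')(2)), -1))), 4), -4) = Add(Mul(Mul(-7, Mul(Add(1, Add(4, Mul(-1, Pow(4, Rational(3, 2))))), Pow(Add(5, Mul(-4, 2)), -1))), 4), -4) = Add(Mul(Mul(-7, Mul(Add(1, Add(4, Mul(-1, 8))), Pow(Add(5, -8), -1))), 4), -4) = Add(Mul(Mul(-7, Mul(Add(1, Add(4, -8)), Pow(-3, -1))), 4), -4) = Add(Mul(Mul(-7, Mul(Add(1, -4), Rational(-1, 3))), 4), -4) = Add(Mul(Mul(-7, Mul(-3, Rational(-1, 3))), 4), -4) = Add(Mul(Mul(-7, 1), 4), -4) = Add(Mul(-7, 4), -4) = Add(-28, -4) = -32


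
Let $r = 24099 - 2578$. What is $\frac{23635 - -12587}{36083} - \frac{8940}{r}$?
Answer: $\frac{456951642}{776542243} \approx 0.58844$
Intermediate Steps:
$r = 21521$
$\frac{23635 - -12587}{36083} - \frac{8940}{r} = \frac{23635 - -12587}{36083} - \frac{8940}{21521} = \left(23635 + 12587\right) \frac{1}{36083} - \frac{8940}{21521} = 36222 \cdot \frac{1}{36083} - \frac{8940}{21521} = \frac{36222}{36083} - \frac{8940}{21521} = \frac{456951642}{776542243}$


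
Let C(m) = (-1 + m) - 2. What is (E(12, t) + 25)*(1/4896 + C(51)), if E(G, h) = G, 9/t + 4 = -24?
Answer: 8695333/4896 ≈ 1776.0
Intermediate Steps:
t = -9/28 (t = 9/(-4 - 24) = 9/(-28) = 9*(-1/28) = -9/28 ≈ -0.32143)
C(m) = -3 + m
(E(12, t) + 25)*(1/4896 + C(51)) = (12 + 25)*(1/4896 + (-3 + 51)) = 37*(1/4896 + 48) = 37*(235009/4896) = 8695333/4896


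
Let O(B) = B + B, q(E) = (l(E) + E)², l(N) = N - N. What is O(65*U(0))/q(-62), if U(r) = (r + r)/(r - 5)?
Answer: 0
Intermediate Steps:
U(r) = 2*r/(-5 + r) (U(r) = (2*r)/(-5 + r) = 2*r/(-5 + r))
l(N) = 0
q(E) = E² (q(E) = (0 + E)² = E²)
O(B) = 2*B
O(65*U(0))/q(-62) = (2*(65*(2*0/(-5 + 0))))/((-62)²) = (2*(65*(2*0/(-5))))/3844 = (2*(65*(2*0*(-⅕))))*(1/3844) = (2*(65*0))*(1/3844) = (2*0)*(1/3844) = 0*(1/3844) = 0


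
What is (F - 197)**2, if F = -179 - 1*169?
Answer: 297025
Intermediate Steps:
F = -348 (F = -179 - 169 = -348)
(F - 197)**2 = (-348 - 197)**2 = (-545)**2 = 297025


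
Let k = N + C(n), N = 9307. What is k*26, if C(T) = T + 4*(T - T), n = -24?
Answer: 241358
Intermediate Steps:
C(T) = T (C(T) = T + 4*0 = T + 0 = T)
k = 9283 (k = 9307 - 24 = 9283)
k*26 = 9283*26 = 241358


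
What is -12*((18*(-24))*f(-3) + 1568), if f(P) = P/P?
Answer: -13632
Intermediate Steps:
f(P) = 1
-12*((18*(-24))*f(-3) + 1568) = -12*((18*(-24))*1 + 1568) = -12*(-432*1 + 1568) = -12*(-432 + 1568) = -12*1136 = -13632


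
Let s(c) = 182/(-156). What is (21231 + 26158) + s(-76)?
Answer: 284327/6 ≈ 47388.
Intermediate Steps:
s(c) = -7/6 (s(c) = 182*(-1/156) = -7/6)
(21231 + 26158) + s(-76) = (21231 + 26158) - 7/6 = 47389 - 7/6 = 284327/6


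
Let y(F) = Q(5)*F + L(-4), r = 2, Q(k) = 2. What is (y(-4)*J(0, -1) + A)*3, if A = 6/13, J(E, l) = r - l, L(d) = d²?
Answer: 954/13 ≈ 73.385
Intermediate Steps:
y(F) = 16 + 2*F (y(F) = 2*F + (-4)² = 2*F + 16 = 16 + 2*F)
J(E, l) = 2 - l
A = 6/13 (A = 6*(1/13) = 6/13 ≈ 0.46154)
(y(-4)*J(0, -1) + A)*3 = ((16 + 2*(-4))*(2 - 1*(-1)) + 6/13)*3 = ((16 - 8)*(2 + 1) + 6/13)*3 = (8*3 + 6/13)*3 = (24 + 6/13)*3 = (318/13)*3 = 954/13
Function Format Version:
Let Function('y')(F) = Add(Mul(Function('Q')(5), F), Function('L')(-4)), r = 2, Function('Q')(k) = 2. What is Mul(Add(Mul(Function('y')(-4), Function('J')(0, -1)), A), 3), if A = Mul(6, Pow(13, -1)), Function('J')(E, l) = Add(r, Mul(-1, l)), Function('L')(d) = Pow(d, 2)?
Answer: Rational(954, 13) ≈ 73.385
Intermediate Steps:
Function('y')(F) = Add(16, Mul(2, F)) (Function('y')(F) = Add(Mul(2, F), Pow(-4, 2)) = Add(Mul(2, F), 16) = Add(16, Mul(2, F)))
Function('J')(E, l) = Add(2, Mul(-1, l))
A = Rational(6, 13) (A = Mul(6, Rational(1, 13)) = Rational(6, 13) ≈ 0.46154)
Mul(Add(Mul(Function('y')(-4), Function('J')(0, -1)), A), 3) = Mul(Add(Mul(Add(16, Mul(2, -4)), Add(2, Mul(-1, -1))), Rational(6, 13)), 3) = Mul(Add(Mul(Add(16, -8), Add(2, 1)), Rational(6, 13)), 3) = Mul(Add(Mul(8, 3), Rational(6, 13)), 3) = Mul(Add(24, Rational(6, 13)), 3) = Mul(Rational(318, 13), 3) = Rational(954, 13)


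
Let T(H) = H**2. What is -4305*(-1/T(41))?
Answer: 105/41 ≈ 2.5610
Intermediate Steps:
-4305*(-1/T(41)) = -4305/(41**2*(-1)) = -4305/(1681*(-1)) = -4305/(-1681) = -4305*(-1/1681) = 105/41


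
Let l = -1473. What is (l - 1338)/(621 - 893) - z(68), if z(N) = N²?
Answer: -1254917/272 ≈ -4613.7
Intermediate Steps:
(l - 1338)/(621 - 893) - z(68) = (-1473 - 1338)/(621 - 893) - 1*68² = -2811/(-272) - 1*4624 = -2811*(-1/272) - 4624 = 2811/272 - 4624 = -1254917/272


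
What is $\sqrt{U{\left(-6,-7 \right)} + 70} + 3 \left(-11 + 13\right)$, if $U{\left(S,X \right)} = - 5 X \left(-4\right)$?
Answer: $6 + i \sqrt{70} \approx 6.0 + 8.3666 i$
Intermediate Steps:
$U{\left(S,X \right)} = 20 X$
$\sqrt{U{\left(-6,-7 \right)} + 70} + 3 \left(-11 + 13\right) = \sqrt{20 \left(-7\right) + 70} + 3 \left(-11 + 13\right) = \sqrt{-140 + 70} + 3 \cdot 2 = \sqrt{-70} + 6 = i \sqrt{70} + 6 = 6 + i \sqrt{70}$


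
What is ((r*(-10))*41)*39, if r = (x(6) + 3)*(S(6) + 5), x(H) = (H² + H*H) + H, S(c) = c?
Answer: -14247090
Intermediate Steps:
x(H) = H + 2*H² (x(H) = (H² + H²) + H = 2*H² + H = H + 2*H²)
r = 891 (r = (6*(1 + 2*6) + 3)*(6 + 5) = (6*(1 + 12) + 3)*11 = (6*13 + 3)*11 = (78 + 3)*11 = 81*11 = 891)
((r*(-10))*41)*39 = ((891*(-10))*41)*39 = -8910*41*39 = -365310*39 = -14247090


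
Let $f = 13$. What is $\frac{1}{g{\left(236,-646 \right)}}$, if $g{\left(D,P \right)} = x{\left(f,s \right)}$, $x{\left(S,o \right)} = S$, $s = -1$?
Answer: $\frac{1}{13} \approx 0.076923$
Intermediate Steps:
$g{\left(D,P \right)} = 13$
$\frac{1}{g{\left(236,-646 \right)}} = \frac{1}{13}$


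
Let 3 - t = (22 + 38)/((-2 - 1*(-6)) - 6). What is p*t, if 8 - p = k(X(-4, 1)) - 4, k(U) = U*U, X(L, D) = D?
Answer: 363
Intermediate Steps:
k(U) = U²
p = 11 (p = 8 - (1² - 4) = 8 - (1 - 4) = 8 - 1*(-3) = 8 + 3 = 11)
t = 33 (t = 3 - (22 + 38)/((-2 - 1*(-6)) - 6) = 3 - 60/((-2 + 6) - 6) = 3 - 60/(4 - 6) = 3 - 60/(-2) = 3 - 60*(-1)/2 = 3 - 1*(-30) = 3 + 30 = 33)
p*t = 11*33 = 363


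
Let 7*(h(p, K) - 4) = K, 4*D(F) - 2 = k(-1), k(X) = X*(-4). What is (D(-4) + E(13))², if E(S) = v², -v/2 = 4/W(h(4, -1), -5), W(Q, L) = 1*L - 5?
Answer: 11449/2500 ≈ 4.5796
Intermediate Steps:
k(X) = -4*X
D(F) = 3/2 (D(F) = ½ + (-4*(-1))/4 = ½ + (¼)*4 = ½ + 1 = 3/2)
h(p, K) = 4 + K/7
W(Q, L) = -5 + L (W(Q, L) = L - 5 = -5 + L)
v = ⅘ (v = -8/(-5 - 5) = -8/(-10) = -8*(-1)/10 = -2*(-⅖) = ⅘ ≈ 0.80000)
E(S) = 16/25 (E(S) = (⅘)² = 16/25)
(D(-4) + E(13))² = (3/2 + 16/25)² = (107/50)² = 11449/2500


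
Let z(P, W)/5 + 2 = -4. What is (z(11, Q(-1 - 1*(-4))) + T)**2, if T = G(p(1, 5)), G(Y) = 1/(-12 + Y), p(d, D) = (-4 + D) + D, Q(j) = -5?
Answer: 32761/36 ≈ 910.03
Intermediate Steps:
z(P, W) = -30 (z(P, W) = -10 + 5*(-4) = -10 - 20 = -30)
p(d, D) = -4 + 2*D
T = -1/6 (T = 1/(-12 + (-4 + 2*5)) = 1/(-12 + (-4 + 10)) = 1/(-12 + 6) = 1/(-6) = -1/6 ≈ -0.16667)
(z(11, Q(-1 - 1*(-4))) + T)**2 = (-30 - 1/6)**2 = (-181/6)**2 = 32761/36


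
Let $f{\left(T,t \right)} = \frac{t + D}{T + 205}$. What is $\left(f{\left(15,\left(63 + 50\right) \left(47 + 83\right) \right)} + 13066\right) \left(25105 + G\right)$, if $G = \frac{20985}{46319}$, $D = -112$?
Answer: $\frac{167980749897452}{509509} \approx 3.2969 \cdot 10^{8}$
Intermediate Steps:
$G = \frac{20985}{46319}$ ($G = 20985 \cdot \frac{1}{46319} = \frac{20985}{46319} \approx 0.45305$)
$f{\left(T,t \right)} = \frac{-112 + t}{205 + T}$ ($f{\left(T,t \right)} = \frac{t - 112}{T + 205} = \frac{-112 + t}{205 + T}$)
$\left(f{\left(15,\left(63 + 50\right) \left(47 + 83\right) \right)} + 13066\right) \left(25105 + G\right) = \left(\frac{-112 + \left(63 + 50\right) \left(47 + 83\right)}{205 + 15} + 13066\right) \left(25105 + \frac{20985}{46319}\right) = \left(\frac{-112 + 113 \cdot 130}{220} + 13066\right) \frac{1162859480}{46319} = \left(\frac{-112 + 14690}{220} + 13066\right) \frac{1162859480}{46319} = \left(\frac{1}{220} \cdot 14578 + 13066\right) \frac{1162859480}{46319} = \left(\frac{7289}{110} + 13066\right) \frac{1162859480}{46319} = \frac{1444549}{110} \cdot \frac{1162859480}{46319} = \frac{167980749897452}{509509}$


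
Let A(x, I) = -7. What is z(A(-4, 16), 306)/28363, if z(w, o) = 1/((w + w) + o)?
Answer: 1/8281996 ≈ 1.2074e-7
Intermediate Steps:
z(w, o) = 1/(o + 2*w) (z(w, o) = 1/(2*w + o) = 1/(o + 2*w))
z(A(-4, 16), 306)/28363 = 1/((306 + 2*(-7))*28363) = (1/28363)/(306 - 14) = (1/28363)/292 = (1/292)*(1/28363) = 1/8281996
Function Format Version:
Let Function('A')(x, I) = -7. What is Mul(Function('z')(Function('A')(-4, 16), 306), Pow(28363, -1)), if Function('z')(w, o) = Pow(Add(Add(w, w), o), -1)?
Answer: Rational(1, 8281996) ≈ 1.2074e-7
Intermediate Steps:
Function('z')(w, o) = Pow(Add(o, Mul(2, w)), -1) (Function('z')(w, o) = Pow(Add(Mul(2, w), o), -1) = Pow(Add(o, Mul(2, w)), -1))
Mul(Function('z')(Function('A')(-4, 16), 306), Pow(28363, -1)) = Mul(Pow(Add(306, Mul(2, -7)), -1), Pow(28363, -1)) = Mul(Pow(Add(306, -14), -1), Rational(1, 28363)) = Mul(Pow(292, -1), Rational(1, 28363)) = Mul(Rational(1, 292), Rational(1, 28363)) = Rational(1, 8281996)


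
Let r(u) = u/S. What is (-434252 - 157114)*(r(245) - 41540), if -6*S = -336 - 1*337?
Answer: 16531606961700/673 ≈ 2.4564e+10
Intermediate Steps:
S = 673/6 (S = -(-336 - 1*337)/6 = -(-336 - 337)/6 = -⅙*(-673) = 673/6 ≈ 112.17)
r(u) = 6*u/673 (r(u) = u/(673/6) = u*(6/673) = 6*u/673)
(-434252 - 157114)*(r(245) - 41540) = (-434252 - 157114)*((6/673)*245 - 41540) = -591366*(1470/673 - 41540) = -591366*(-27954950/673) = 16531606961700/673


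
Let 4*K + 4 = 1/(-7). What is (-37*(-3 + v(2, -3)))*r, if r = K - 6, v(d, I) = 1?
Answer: -7289/14 ≈ -520.64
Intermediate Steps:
K = -29/28 (K = -1 + (¼)/(-7) = -1 + (¼)*(-⅐) = -1 - 1/28 = -29/28 ≈ -1.0357)
r = -197/28 (r = -29/28 - 6 = -197/28 ≈ -7.0357)
(-37*(-3 + v(2, -3)))*r = -37*(-3 + 1)*(-197/28) = -37*(-2)*(-197/28) = 74*(-197/28) = -7289/14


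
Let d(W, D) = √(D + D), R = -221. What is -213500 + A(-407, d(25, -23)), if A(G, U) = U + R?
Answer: -213721 + I*√46 ≈ -2.1372e+5 + 6.7823*I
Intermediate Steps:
d(W, D) = √2*√D (d(W, D) = √(2*D) = √2*√D)
A(G, U) = -221 + U (A(G, U) = U - 221 = -221 + U)
-213500 + A(-407, d(25, -23)) = -213500 + (-221 + √2*√(-23)) = -213500 + (-221 + √2*(I*√23)) = -213500 + (-221 + I*√46) = -213721 + I*√46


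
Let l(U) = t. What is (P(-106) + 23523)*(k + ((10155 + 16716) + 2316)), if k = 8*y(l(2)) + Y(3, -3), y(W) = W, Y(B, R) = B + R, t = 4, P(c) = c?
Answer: 684221323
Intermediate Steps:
l(U) = 4
k = 32 (k = 8*4 + (3 - 3) = 32 + 0 = 32)
(P(-106) + 23523)*(k + ((10155 + 16716) + 2316)) = (-106 + 23523)*(32 + ((10155 + 16716) + 2316)) = 23417*(32 + (26871 + 2316)) = 23417*(32 + 29187) = 23417*29219 = 684221323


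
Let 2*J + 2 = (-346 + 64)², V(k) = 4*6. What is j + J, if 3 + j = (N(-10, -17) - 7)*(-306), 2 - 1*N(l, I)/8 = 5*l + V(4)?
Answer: -26644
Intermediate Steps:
V(k) = 24
N(l, I) = -176 - 40*l (N(l, I) = 16 - 8*(5*l + 24) = 16 - 8*(24 + 5*l) = 16 + (-192 - 40*l) = -176 - 40*l)
J = 39761 (J = -1 + (-346 + 64)²/2 = -1 + (½)*(-282)² = -1 + (½)*79524 = -1 + 39762 = 39761)
j = -66405 (j = -3 + ((-176 - 40*(-10)) - 7)*(-306) = -3 + ((-176 + 400) - 7)*(-306) = -3 + (224 - 7)*(-306) = -3 + 217*(-306) = -3 - 66402 = -66405)
j + J = -66405 + 39761 = -26644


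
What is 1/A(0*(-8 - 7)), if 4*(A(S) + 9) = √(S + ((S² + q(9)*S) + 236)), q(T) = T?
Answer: -36/265 - 2*√59/265 ≈ -0.19382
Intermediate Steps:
A(S) = -9 + √(236 + S² + 10*S)/4 (A(S) = -9 + √(S + ((S² + 9*S) + 236))/4 = -9 + √(S + (236 + S² + 9*S))/4 = -9 + √(236 + S² + 10*S)/4)
1/A(0*(-8 - 7)) = 1/(-9 + √(236 + (0*(-8 - 7))² + 10*(0*(-8 - 7)))/4) = 1/(-9 + √(236 + (0*(-15))² + 10*(0*(-15)))/4) = 1/(-9 + √(236 + 0² + 10*0)/4) = 1/(-9 + √(236 + 0 + 0)/4) = 1/(-9 + √236/4) = 1/(-9 + (2*√59)/4) = 1/(-9 + √59/2)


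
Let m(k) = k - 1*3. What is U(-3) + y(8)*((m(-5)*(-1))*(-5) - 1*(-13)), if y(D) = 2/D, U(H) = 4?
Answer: -11/4 ≈ -2.7500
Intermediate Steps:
m(k) = -3 + k (m(k) = k - 3 = -3 + k)
U(-3) + y(8)*((m(-5)*(-1))*(-5) - 1*(-13)) = 4 + (2/8)*(((-3 - 5)*(-1))*(-5) - 1*(-13)) = 4 + (2*(⅛))*(-8*(-1)*(-5) + 13) = 4 + (8*(-5) + 13)/4 = 4 + (-40 + 13)/4 = 4 + (¼)*(-27) = 4 - 27/4 = -11/4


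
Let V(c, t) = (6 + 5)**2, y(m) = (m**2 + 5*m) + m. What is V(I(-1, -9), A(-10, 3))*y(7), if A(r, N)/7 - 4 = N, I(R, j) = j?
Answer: 11011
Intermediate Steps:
A(r, N) = 28 + 7*N
y(m) = m**2 + 6*m
V(c, t) = 121 (V(c, t) = 11**2 = 121)
V(I(-1, -9), A(-10, 3))*y(7) = 121*(7*(6 + 7)) = 121*(7*13) = 121*91 = 11011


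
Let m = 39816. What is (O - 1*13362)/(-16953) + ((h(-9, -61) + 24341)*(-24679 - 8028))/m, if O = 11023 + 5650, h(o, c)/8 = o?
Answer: -640802377675/32142888 ≈ -19936.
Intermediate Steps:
h(o, c) = 8*o
O = 16673
(O - 1*13362)/(-16953) + ((h(-9, -61) + 24341)*(-24679 - 8028))/m = (16673 - 1*13362)/(-16953) + ((8*(-9) + 24341)*(-24679 - 8028))/39816 = (16673 - 13362)*(-1/16953) + ((-72 + 24341)*(-32707))*(1/39816) = 3311*(-1/16953) + (24269*(-32707))*(1/39816) = -3311/16953 - 793766183*1/39816 = -3311/16953 - 113395169/5688 = -640802377675/32142888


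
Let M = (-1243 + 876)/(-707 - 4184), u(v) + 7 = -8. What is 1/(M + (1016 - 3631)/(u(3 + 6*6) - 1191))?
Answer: 88038/197501 ≈ 0.44576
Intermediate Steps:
u(v) = -15 (u(v) = -7 - 8 = -15)
M = 367/4891 (M = -367/(-4891) = -367*(-1/4891) = 367/4891 ≈ 0.075036)
1/(M + (1016 - 3631)/(u(3 + 6*6) - 1191)) = 1/(367/4891 + (1016 - 3631)/(-15 - 1191)) = 1/(367/4891 - 2615/(-1206)) = 1/(367/4891 - 2615*(-1/1206)) = 1/(367/4891 + 2615/1206) = 1/(197501/88038) = 88038/197501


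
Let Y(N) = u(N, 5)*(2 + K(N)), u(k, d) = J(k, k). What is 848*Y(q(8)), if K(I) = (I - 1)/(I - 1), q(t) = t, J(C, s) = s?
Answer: 20352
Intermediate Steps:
u(k, d) = k
K(I) = 1 (K(I) = (-1 + I)/(-1 + I) = 1)
Y(N) = 3*N (Y(N) = N*(2 + 1) = N*3 = 3*N)
848*Y(q(8)) = 848*(3*8) = 848*24 = 20352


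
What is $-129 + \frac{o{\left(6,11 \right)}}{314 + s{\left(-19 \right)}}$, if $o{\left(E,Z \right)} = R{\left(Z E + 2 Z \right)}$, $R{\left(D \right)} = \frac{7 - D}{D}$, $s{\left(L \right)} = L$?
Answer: $- \frac{3348921}{25960} \approx -129.0$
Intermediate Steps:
$R{\left(D \right)} = \frac{7 - D}{D}$
$o{\left(E,Z \right)} = \frac{7 - 2 Z - E Z}{2 Z + E Z}$ ($o{\left(E,Z \right)} = \frac{7 - \left(Z E + 2 Z\right)}{Z E + 2 Z} = \frac{7 - \left(E Z + 2 Z\right)}{E Z + 2 Z} = \frac{7 - \left(2 Z + E Z\right)}{2 Z + E Z} = \frac{7 - 2 Z - E Z}{2 Z + E Z}$)
$-129 + \frac{o{\left(6,11 \right)}}{314 + s{\left(-19 \right)}} = -129 + \frac{\frac{1}{11} \frac{1}{2 + 6} \left(7 - 11 \left(2 + 6\right)\right)}{314 - 19} = -129 + \frac{\frac{1}{11} \cdot \frac{1}{8} \left(7 - 11 \cdot 8\right)}{295} = -129 + \frac{1}{11} \cdot \frac{1}{8} \left(7 - 88\right) \frac{1}{295} = -129 + \frac{1}{11} \cdot \frac{1}{8} \left(-81\right) \frac{1}{295} = -129 - \frac{81}{25960} = - \frac{3348921}{25960}$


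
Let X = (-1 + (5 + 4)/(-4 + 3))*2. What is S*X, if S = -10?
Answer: 200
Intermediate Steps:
X = -20 (X = (-1 + 9/(-1))*2 = (-1 + 9*(-1))*2 = (-1 - 9)*2 = -10*2 = -20)
S*X = -10*(-20) = 200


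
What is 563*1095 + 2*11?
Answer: 616507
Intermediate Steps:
563*1095 + 2*11 = 616485 + 22 = 616507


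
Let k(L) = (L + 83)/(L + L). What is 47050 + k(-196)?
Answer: 18443713/392 ≈ 47050.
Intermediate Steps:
k(L) = (83 + L)/(2*L) (k(L) = (83 + L)/((2*L)) = (83 + L)*(1/(2*L)) = (83 + L)/(2*L))
47050 + k(-196) = 47050 + (½)*(83 - 196)/(-196) = 47050 + (½)*(-1/196)*(-113) = 47050 + 113/392 = 18443713/392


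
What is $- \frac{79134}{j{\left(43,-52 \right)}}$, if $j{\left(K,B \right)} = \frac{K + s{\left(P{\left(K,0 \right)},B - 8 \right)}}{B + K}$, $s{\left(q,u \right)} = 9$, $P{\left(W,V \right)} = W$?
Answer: $\frac{356103}{26} \approx 13696.0$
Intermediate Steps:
$j{\left(K,B \right)} = \frac{9 + K}{B + K}$ ($j{\left(K,B \right)} = \frac{K + 9}{B + K} = \frac{9 + K}{B + K}$)
$- \frac{79134}{j{\left(43,-52 \right)}} = - \frac{79134}{\frac{1}{-52 + 43} \left(9 + 43\right)} = - \frac{79134}{\frac{1}{-9} \cdot 52} = - \frac{79134}{\left(- \frac{1}{9}\right) 52} = - \frac{79134}{- \frac{52}{9}} = \left(-79134\right) \left(- \frac{9}{52}\right) = \frac{356103}{26}$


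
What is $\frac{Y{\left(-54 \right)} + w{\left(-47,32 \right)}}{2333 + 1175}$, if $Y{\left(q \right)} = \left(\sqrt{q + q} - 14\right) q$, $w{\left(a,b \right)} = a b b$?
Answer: $- \frac{11843}{877} - \frac{81 i \sqrt{3}}{877} \approx -13.504 - 0.15997 i$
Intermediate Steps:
$w{\left(a,b \right)} = a b^{2}$
$Y{\left(q \right)} = q \left(-14 + \sqrt{2} \sqrt{q}\right)$ ($Y{\left(q \right)} = \left(\sqrt{2 q} - 14\right) q = \left(\sqrt{2} \sqrt{q} - 14\right) q = \left(-14 + \sqrt{2} \sqrt{q}\right) q = q \left(-14 + \sqrt{2} \sqrt{q}\right)$)
$\frac{Y{\left(-54 \right)} + w{\left(-47,32 \right)}}{2333 + 1175} = \frac{\left(\left(-14\right) \left(-54\right) + \sqrt{2} \left(-54\right)^{\frac{3}{2}}\right) - 47 \cdot 32^{2}}{2333 + 1175} = \frac{\left(756 + \sqrt{2} \left(- 162 i \sqrt{6}\right)\right) - 48128}{3508} = \left(\left(756 - 324 i \sqrt{3}\right) - 48128\right) \frac{1}{3508} = \left(-47372 - 324 i \sqrt{3}\right) \frac{1}{3508} = - \frac{11843}{877} - \frac{81 i \sqrt{3}}{877}$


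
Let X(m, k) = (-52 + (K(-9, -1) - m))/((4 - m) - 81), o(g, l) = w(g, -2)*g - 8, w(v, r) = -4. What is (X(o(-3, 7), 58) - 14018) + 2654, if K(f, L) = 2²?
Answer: -920432/81 ≈ -11363.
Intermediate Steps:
K(f, L) = 4
o(g, l) = -8 - 4*g (o(g, l) = -4*g - 8 = -8 - 4*g)
X(m, k) = (-48 - m)/(-77 - m) (X(m, k) = (-52 + (4 - m))/((4 - m) - 81) = (-48 - m)/(-77 - m))
(X(o(-3, 7), 58) - 14018) + 2654 = ((48 + (-8 - 4*(-3)))/(77 + (-8 - 4*(-3))) - 14018) + 2654 = ((48 + (-8 + 12))/(77 + (-8 + 12)) - 14018) + 2654 = ((48 + 4)/(77 + 4) - 14018) + 2654 = (52/81 - 14018) + 2654 = -1135406/81 + 2654 = -920432/81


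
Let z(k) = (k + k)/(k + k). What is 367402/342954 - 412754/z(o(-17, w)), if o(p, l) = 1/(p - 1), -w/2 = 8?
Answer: -70777633957/171477 ≈ -4.1275e+5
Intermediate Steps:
w = -16 (w = -2*8 = -16)
o(p, l) = 1/(-1 + p)
z(k) = 1 (z(k) = (2*k)/((2*k)) = (2*k)*(1/(2*k)) = 1)
367402/342954 - 412754/z(o(-17, w)) = 367402/342954 - 412754/1 = 367402*(1/342954) - 412754*1 = 183701/171477 - 412754 = -70777633957/171477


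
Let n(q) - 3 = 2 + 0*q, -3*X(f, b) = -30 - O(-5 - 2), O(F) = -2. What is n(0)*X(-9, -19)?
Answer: 140/3 ≈ 46.667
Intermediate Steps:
X(f, b) = 28/3 (X(f, b) = -(-30 - 1*(-2))/3 = -(-30 + 2)/3 = -1/3*(-28) = 28/3)
n(q) = 5 (n(q) = 3 + (2 + 0*q) = 3 + (2 + 0) = 3 + 2 = 5)
n(0)*X(-9, -19) = 5*(28/3) = 140/3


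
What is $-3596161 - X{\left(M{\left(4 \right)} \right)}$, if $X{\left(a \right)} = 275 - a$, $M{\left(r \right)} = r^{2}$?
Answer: $-3596420$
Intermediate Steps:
$-3596161 - X{\left(M{\left(4 \right)} \right)} = -3596161 - \left(275 - 4^{2}\right) = -3596161 - \left(275 - 16\right) = -3596161 - 259 = -3596420$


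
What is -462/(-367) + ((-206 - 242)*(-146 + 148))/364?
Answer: -5738/4771 ≈ -1.2027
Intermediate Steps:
-462/(-367) + ((-206 - 242)*(-146 + 148))/364 = -462*(-1/367) - 448*2*(1/364) = 462/367 - 896*1/364 = 462/367 - 32/13 = -5738/4771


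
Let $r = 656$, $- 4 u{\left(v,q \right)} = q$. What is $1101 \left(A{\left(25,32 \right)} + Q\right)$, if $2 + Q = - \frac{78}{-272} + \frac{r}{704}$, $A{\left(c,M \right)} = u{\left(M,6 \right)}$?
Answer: $- \frac{3757713}{1496} \approx -2511.8$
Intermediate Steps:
$u{\left(v,q \right)} = - \frac{q}{4}$
$A{\left(c,M \right)} = - \frac{3}{2}$ ($A{\left(c,M \right)} = \left(- \frac{1}{4}\right) 6 = - \frac{3}{2}$)
$Q = - \frac{1169}{1496}$ ($Q = -2 + \left(- \frac{78}{-272} + \frac{656}{704}\right) = -2 + \left(\left(-78\right) \left(- \frac{1}{272}\right) + 656 \cdot \frac{1}{704}\right) = -2 + \left(\frac{39}{136} + \frac{41}{44}\right) = -2 + \frac{1823}{1496} = - \frac{1169}{1496} \approx -0.78142$)
$1101 \left(A{\left(25,32 \right)} + Q\right) = 1101 \left(- \frac{3}{2} - \frac{1169}{1496}\right) = 1101 \left(- \frac{3413}{1496}\right) = - \frac{3757713}{1496}$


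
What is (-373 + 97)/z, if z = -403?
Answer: 276/403 ≈ 0.68486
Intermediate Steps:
(-373 + 97)/z = (-373 + 97)/(-403) = -276*(-1/403) = 276/403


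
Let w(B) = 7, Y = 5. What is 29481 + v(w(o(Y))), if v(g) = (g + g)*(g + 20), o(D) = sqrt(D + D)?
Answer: 29859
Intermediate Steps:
o(D) = sqrt(2)*sqrt(D) (o(D) = sqrt(2*D) = sqrt(2)*sqrt(D))
v(g) = 2*g*(20 + g) (v(g) = (2*g)*(20 + g) = 2*g*(20 + g))
29481 + v(w(o(Y))) = 29481 + 2*7*(20 + 7) = 29481 + 2*7*27 = 29481 + 378 = 29859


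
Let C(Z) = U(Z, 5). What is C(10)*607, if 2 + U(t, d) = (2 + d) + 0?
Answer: 3035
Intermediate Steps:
U(t, d) = d (U(t, d) = -2 + ((2 + d) + 0) = -2 + (2 + d) = d)
C(Z) = 5
C(10)*607 = 5*607 = 3035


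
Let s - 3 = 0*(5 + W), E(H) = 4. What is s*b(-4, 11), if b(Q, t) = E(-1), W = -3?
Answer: 12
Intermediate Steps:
b(Q, t) = 4
s = 3 (s = 3 + 0*(5 - 3) = 3 + 0*2 = 3 + 0 = 3)
s*b(-4, 11) = 3*4 = 12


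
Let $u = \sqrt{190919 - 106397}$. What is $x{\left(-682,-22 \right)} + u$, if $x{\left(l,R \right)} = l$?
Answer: $-682 + \sqrt{84522} \approx -391.27$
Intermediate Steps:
$u = \sqrt{84522} \approx 290.73$
$x{\left(-682,-22 \right)} + u = -682 + \sqrt{84522}$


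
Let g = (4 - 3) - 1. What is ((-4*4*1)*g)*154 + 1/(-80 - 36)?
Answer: -1/116 ≈ -0.0086207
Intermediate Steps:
g = 0 (g = 1 - 1 = 0)
((-4*4*1)*g)*154 + 1/(-80 - 36) = ((-4*4*1)*0)*154 + 1/(-80 - 36) = (-16*1*0)*154 + 1/(-116) = -16*0*154 - 1/116 = 0*154 - 1/116 = 0 - 1/116 = -1/116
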